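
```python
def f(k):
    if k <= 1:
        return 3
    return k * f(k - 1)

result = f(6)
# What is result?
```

f(6) = 6 * 5 * 4 * 3 * 2 * 3 = 2160

Answer: 2160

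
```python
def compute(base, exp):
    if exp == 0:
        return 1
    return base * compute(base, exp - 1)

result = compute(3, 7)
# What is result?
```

compute(3, 7) = 3 * 3 * 3 * 3 * 3 * 3 * 3 = 2187

Answer: 2187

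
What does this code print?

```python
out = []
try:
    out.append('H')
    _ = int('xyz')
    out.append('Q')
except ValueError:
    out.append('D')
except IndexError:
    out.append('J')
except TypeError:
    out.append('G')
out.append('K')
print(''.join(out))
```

Execution trace: 'H' (try body) → 'D' (except ValueError) → 'K' (after the try/except). Output: HDK

Answer: HDK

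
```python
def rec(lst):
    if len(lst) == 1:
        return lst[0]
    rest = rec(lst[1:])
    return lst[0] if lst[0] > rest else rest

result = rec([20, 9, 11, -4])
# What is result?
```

Recursive max over [20, 9, 11, -4] = 20

Answer: 20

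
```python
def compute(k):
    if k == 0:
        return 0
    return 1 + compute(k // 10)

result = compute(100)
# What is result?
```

Count of digits of 100: 3

Answer: 3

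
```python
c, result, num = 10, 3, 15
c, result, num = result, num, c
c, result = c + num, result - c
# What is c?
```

Trace:
`c, result, num = 10, 3, 15` → c = 10; result = 3; num = 15
`c, result, num = result, num, c` → c = 3; result = 15; num = 10
`c, result = c + num, result - c` → c = 13; result = 12
So c = 13

Answer: 13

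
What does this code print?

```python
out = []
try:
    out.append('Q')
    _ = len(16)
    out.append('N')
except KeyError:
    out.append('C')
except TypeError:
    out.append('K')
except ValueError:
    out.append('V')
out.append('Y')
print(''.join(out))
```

Execution trace: 'Q' (try body) → 'K' (except TypeError) → 'Y' (after the try/except). Output: QKY

Answer: QKY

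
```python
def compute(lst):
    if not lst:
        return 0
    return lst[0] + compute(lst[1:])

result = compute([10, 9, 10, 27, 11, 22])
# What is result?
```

10 + 9 + 10 + 27 + 11 + 22 + 0 = 89

Answer: 89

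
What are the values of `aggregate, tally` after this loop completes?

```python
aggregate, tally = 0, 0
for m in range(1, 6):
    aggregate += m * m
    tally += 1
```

Sum of squares and count
`aggregate, tally` takes the values: (0, 0) → (1, 0) → (1, 1) → (5, 1) → (5, 2) → (14, 2) → (14, 3) → (30, 3) → (30, 4) → (55, 4) → (55, 5)

Answer: 55, 5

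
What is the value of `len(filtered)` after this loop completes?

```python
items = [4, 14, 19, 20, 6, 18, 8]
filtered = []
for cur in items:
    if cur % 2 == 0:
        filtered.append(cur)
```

Count even numbers in [4, 14, 19, 20, 6, 18, 8]
`filtered` takes the values: [] → [4] → [4, 14] → [4, 14, 20] → [4, 14, 20, 6] → [4, 14, 20, 6, 18] → [4, 14, 20, 6, 18, 8]
So `len(filtered)` = 6

Answer: 6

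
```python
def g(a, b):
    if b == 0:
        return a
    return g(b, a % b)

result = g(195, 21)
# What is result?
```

g(195, 21) -> g(21, 6) -> g(6, 3) -> g(3, 0) -> 3

Answer: 3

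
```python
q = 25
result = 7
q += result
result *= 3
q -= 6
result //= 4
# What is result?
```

Trace:
`q = 25` → q = 25
`result = 7` → result = 7
`q += result` → q = 32
`result *= 3` → result = 21
`q -= 6` → q = 26
`result //= 4` → result = 5
So result = 5

Answer: 5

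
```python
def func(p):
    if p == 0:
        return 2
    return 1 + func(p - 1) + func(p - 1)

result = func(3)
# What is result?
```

func(p) = 1 + 2·func(p-1), func(0)=2. Closed form: (2+1)·2^3 - 1 = 23.

Answer: 23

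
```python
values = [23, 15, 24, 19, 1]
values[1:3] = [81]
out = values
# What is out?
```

Trace:
`values = [23, 15, 24, 19, 1]` → values = [23, 15, 24, 19, 1]
`values[1:3] = [81]` → values = [23, 81, 19, 1]
`out = values` → out = [23, 81, 19, 1]
So out = [23, 81, 19, 1]

Answer: [23, 81, 19, 1]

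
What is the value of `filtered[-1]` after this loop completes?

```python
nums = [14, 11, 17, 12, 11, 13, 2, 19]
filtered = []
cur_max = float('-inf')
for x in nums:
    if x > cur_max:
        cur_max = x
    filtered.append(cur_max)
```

Running max ends at 19
`filtered` takes the values: [] → [14] → [14, 14] → [14, 14, 17] → [14, 14, 17, 17] → [14, 14, 17, 17, 17] → [14, 14, 17, 17, 17, 17] → [14, 14, 17, 17, 17, 17, 17] → [14, 14, 17, 17, 17, 17, 17, 19]
So `filtered[-1]` = 19

Answer: 19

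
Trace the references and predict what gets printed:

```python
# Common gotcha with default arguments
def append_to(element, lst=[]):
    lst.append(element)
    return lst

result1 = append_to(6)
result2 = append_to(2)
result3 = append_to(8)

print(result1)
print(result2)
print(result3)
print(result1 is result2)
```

Key concept: mutable default argument gotcha.
Step by step:
`result1 = append_to(6)` → result1 = [6]
`result2 = append_to(2)` → result1 = [6, 2] (same object as result2); result2 = [6, 2] (same object as result1)
`result3 = append_to(8)` → result1 = [6, 2, 8] (same object as result2, result3); result2 = [6, 2, 8] (same object as result1, result3); result3 = [6, 2, 8] (same object as result1, result2)
`print(result1)` → prints [6, 2, 8]
`print(result2)` → prints [6, 2, 8]
`print(result3)` → prints [6, 2, 8]
`print(result1 is result2)` → prints True

Answer:
[6, 2, 8]
[6, 2, 8]
[6, 2, 8]
True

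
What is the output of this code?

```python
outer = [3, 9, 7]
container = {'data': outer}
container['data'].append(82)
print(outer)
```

Key concept: dict holds reference to list.
Step by step:
`outer = [3, 9, 7]` → outer = [3, 9, 7]
`container = {'data': outer}` → container = {'data': [3, 9, 7]}
`container['data'].append(82)` → outer = [3, 9, 7, 82]; container = {'data': [3, 9, 7, 82]}
`print(outer)` → prints [3, 9, 7, 82]

Answer: [3, 9, 7, 82]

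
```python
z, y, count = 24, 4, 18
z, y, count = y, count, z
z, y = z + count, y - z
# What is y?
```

Trace:
`z, y, count = 24, 4, 18` → z = 24; y = 4; count = 18
`z, y, count = y, count, z` → z = 4; y = 18; count = 24
`z, y = z + count, y - z` → z = 28; y = 14
So y = 14

Answer: 14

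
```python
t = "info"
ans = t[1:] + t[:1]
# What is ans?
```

Trace:
`t = "info"` → t = 'info'
`ans = t[1:] + t[:1]` → ans = 'nfoi'
So ans = 'nfoi'

Answer: 'nfoi'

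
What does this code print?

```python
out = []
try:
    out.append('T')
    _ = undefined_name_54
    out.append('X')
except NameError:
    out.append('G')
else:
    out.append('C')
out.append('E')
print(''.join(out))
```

Execution trace: 'T' (try body) → 'G' (except NameError) → 'E' (after the try/except). Output: TGE

Answer: TGE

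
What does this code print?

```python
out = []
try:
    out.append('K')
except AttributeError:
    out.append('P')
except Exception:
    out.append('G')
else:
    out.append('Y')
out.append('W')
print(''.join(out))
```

Execution trace: 'K' (try body, no exception) → 'Y' (else) → 'W' (after the try/except). Output: KYW

Answer: KYW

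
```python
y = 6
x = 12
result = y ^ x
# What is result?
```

Trace:
`y = 6` → y = 6
`x = 12` → x = 12
`result = y ^ x` → result = 10
So result = 10

Answer: 10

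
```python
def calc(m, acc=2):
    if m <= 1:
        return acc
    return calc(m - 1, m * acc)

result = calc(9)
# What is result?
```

Accumulator trace (n, acc): (9, 2) -> (8, 18) -> (7, 144) -> (6, 1008) -> (5, 6048) -> (4, 30240) -> (3, 120960) -> (2, 362880) -> (1, 725760) -> return 725760

Answer: 725760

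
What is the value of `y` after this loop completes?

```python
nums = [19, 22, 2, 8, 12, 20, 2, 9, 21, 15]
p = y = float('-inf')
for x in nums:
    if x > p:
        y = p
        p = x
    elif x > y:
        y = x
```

Second largest (with repeats) in [19, 22, 2, 8, 12, 20, 2, 9, 21, 15]
`y` takes the values: -inf → 19 → 20 → 21

Answer: 21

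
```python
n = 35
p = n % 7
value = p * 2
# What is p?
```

Trace:
`n = 35` → n = 35
`p = n % 7` → p = 0
`value = p * 2` → value = 0
So p = 0

Answer: 0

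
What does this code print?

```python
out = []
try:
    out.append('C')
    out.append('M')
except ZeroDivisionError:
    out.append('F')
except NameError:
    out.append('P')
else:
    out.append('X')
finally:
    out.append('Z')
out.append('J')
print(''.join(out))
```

Execution trace: 'C' (try body) → 'M' (try body, no exception) → 'X' (else) → 'Z' (finally) → 'J' (after the try/except). Output: CMXZJ

Answer: CMXZJ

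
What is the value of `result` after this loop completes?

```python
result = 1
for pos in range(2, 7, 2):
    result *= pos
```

Product of even numbers 2 to 6
`result` takes the values: 1 → 2 → 8 → 48

Answer: 48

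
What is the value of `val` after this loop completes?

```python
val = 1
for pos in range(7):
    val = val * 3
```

Multiply by 3, 7 times: 1 * 3^7 = 2187
`val` takes the values: 1 → 3 → 9 → 27 → 81 → 243 → 729 → 2187

Answer: 2187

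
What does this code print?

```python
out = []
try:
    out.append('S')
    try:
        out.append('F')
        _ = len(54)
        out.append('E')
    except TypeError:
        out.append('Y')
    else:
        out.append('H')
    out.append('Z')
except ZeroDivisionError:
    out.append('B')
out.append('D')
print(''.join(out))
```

Execution trace: 'S' (try body) → 'F' (inner try body) → 'Y' (inner except TypeError) → 'Z' (try body, no exception) → 'D' (after the try/except). Output: SFYZD

Answer: SFYZD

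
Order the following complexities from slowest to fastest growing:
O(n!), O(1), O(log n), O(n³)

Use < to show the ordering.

Ordered by growth rate: O(1) < O(log n) < O(n³) < O(n!)

Answer: O(1) < O(log n) < O(n³) < O(n!)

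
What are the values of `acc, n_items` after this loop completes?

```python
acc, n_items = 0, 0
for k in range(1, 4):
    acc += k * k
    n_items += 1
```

Sum of squares and count
`acc, n_items` takes the values: (0, 0) → (1, 0) → (1, 1) → (5, 1) → (5, 2) → (14, 2) → (14, 3)

Answer: 14, 3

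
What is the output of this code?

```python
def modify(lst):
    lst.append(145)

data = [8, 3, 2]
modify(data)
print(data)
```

Key concept: function modifies passed list.
Step by step:
`data = [8, 3, 2]` → data = [8, 3, 2]
`modify(data)` → data = [8, 3, 2, 145]
`print(data)` → prints [8, 3, 2, 145]

Answer: [8, 3, 2, 145]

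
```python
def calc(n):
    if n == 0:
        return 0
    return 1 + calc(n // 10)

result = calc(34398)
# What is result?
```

Count of digits of 34398: 5

Answer: 5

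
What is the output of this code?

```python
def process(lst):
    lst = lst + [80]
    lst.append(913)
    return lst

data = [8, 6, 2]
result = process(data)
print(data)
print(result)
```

Key concept: rebinding parameter vs mutation.
Step by step:
`data = [8, 6, 2]` → data = [8, 6, 2]
`result = process(data)` → result = [8, 6, 2, 80, 913]
`print(data)` → prints [8, 6, 2]
`print(result)` → prints [8, 6, 2, 80, 913]

Answer:
[8, 6, 2]
[8, 6, 2, 80, 913]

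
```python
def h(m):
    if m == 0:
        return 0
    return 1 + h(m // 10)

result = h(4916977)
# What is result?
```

Count of digits of 4916977: 7

Answer: 7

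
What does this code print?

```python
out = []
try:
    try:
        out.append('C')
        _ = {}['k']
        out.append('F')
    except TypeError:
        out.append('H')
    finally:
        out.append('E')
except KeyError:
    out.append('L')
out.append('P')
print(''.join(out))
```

Execution trace: 'C' (try body) → 'E' (finally) → 'L' (outer except KeyError) → 'P' (after the try/except). Output: CELP

Answer: CELP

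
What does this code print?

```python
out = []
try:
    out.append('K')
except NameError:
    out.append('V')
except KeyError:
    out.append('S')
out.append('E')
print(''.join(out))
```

Execution trace: 'K' (try body, no exception) → 'E' (after the try/except). Output: KE

Answer: KE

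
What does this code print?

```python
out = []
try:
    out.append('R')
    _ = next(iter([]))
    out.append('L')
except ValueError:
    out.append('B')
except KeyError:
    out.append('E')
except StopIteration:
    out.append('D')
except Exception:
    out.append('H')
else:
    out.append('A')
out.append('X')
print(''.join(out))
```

Execution trace: 'R' (try body) → 'D' (except StopIteration) → 'X' (after the try/except). Output: RDX

Answer: RDX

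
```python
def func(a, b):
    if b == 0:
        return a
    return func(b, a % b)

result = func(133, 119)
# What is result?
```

func(133, 119) -> func(119, 14) -> func(14, 7) -> func(7, 0) -> 7

Answer: 7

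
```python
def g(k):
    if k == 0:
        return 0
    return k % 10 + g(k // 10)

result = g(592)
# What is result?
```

Sum of digits of 592: 2 + 9 + 5 = 16

Answer: 16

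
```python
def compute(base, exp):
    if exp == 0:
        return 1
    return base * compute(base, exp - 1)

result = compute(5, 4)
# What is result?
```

compute(5, 4) = 5 * 5 * 5 * 5 = 625

Answer: 625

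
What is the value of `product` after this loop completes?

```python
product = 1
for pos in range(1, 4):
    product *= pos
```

3! = 6
`product` takes the values: 1 → 2 → 6

Answer: 6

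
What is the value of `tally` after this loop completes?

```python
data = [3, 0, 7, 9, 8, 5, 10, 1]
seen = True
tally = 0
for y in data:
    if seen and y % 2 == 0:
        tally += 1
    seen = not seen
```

Count even values at even positions
`tally` takes the values: 0 → 1 → 2

Answer: 2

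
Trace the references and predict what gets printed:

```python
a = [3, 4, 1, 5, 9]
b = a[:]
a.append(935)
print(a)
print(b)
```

Key concept: slice [:] creates copy.
Step by step:
`a = [3, 4, 1, 5, 9]` → a = [3, 4, 1, 5, 9]
`b = a[:]` → b = [3, 4, 1, 5, 9]
`a.append(935)` → a = [3, 4, 1, 5, 9, 935]
`print(a)` → prints [3, 4, 1, 5, 9, 935]
`print(b)` → prints [3, 4, 1, 5, 9]

Answer:
[3, 4, 1, 5, 9, 935]
[3, 4, 1, 5, 9]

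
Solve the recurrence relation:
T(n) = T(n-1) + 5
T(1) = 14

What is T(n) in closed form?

Unrolling: T(n) = T(1) + 5·(n-1) = 14 + 5(n-1) = 5n + 9.

Answer: T(n) = 5n + 9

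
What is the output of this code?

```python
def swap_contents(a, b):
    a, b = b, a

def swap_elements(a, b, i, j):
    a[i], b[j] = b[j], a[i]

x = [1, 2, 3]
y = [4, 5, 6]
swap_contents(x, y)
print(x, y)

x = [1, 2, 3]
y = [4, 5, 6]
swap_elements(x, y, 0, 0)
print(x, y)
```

Key concept: parameter rebinding vs mutation.
Step by step:
`x = [1, 2, 3]` → x = [1, 2, 3]
`y = [4, 5, 6]` → y = [4, 5, 6]
`swap_contents(x, y)` → no visible change to tracked variables
`print(x, y)` → prints [1, 2, 3] [4, 5, 6]
`x = [1, 2, 3]` → x = [1, 2, 3]
`y = [4, 5, 6]` → y = [4, 5, 6]
`swap_elements(x, y, 0, 0)` → x = [4, 2, 3]; y = [1, 5, 6]
`print(x, y)` → prints [4, 2, 3] [1, 5, 6]

Answer:
[1, 2, 3] [4, 5, 6]
[4, 2, 3] [1, 5, 6]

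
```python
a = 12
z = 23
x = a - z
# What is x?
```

Trace:
`a = 12` → a = 12
`z = 23` → z = 23
`x = a - z` → x = -11
So x = -11

Answer: -11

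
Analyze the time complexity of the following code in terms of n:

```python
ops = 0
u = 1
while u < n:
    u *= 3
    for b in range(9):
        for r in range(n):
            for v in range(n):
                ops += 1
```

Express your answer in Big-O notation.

Each loop level contributes: log n × 1 × n × n. Multiplying the contributions gives O(n^2 log n).

Answer: O(n^2 log n)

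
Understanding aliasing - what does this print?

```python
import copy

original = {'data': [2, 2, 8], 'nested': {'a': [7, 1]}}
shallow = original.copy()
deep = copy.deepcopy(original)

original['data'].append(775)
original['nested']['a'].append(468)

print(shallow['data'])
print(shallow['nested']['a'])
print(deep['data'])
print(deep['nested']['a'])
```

Key concept: comparing shallow vs deep copy.
Step by step:
`original = {'data': [2, 2, 8], 'nested': {'a': [7, 1]}}` → original = {'data': [2, 2, 8], 'nested': {'a': [7, 1]}}
`shallow = original.copy()` → shallow = {'data': [2, 2, 8], 'nested': {'a': [7, 1]}}
`deep = copy.deepcopy(original)` → deep = {'data': [2, 2, 8], 'nested': {'a': [7, 1]}}
`original['data'].append(775)` → original = {'data': [2, 2, 8, 775], 'nested': {'a': [7, 1]}}; shallow = {'data': [2, 2, 8, 775], 'nested': {'a': [7, 1]}}
`original['nested']['a'].append(468)` → original = {'data': [2, 2, 8, 775], 'nested': {'a': [7, 1, 468]}}; shallow = {'data': [2, 2, 8, 775], 'nested': {'a': [7, 1, 468]}}
`print(shallow['data'])` → prints [2, 2, 8, 775]
`print(shallow['nested']['a'])` → prints [7, 1, 468]
`print(deep['data'])` → prints [2, 2, 8]
`print(deep['nested']['a'])` → prints [7, 1]

Answer:
[2, 2, 8, 775]
[7, 1, 468]
[2, 2, 8]
[7, 1]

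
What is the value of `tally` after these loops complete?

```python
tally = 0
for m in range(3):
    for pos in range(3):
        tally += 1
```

3 * 3 = 9
`tally` takes the values: 0 → 1 → 2 → 3 → 4 → 5 → 6 → 7 → 8 → 9

Answer: 9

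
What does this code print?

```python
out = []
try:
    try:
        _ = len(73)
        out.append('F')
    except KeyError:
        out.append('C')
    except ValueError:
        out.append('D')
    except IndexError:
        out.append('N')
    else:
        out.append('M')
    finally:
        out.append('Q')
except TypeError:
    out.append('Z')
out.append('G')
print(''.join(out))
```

Execution trace: 'Q' (finally) → 'Z' (outer except TypeError) → 'G' (after the try/except). Output: QZG

Answer: QZG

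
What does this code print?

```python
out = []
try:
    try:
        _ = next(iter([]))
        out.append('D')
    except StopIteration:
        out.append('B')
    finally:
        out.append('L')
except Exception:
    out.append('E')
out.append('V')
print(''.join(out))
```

Execution trace: 'B' (inner except StopIteration) → 'L' (inner finally) → 'V' (after the try/except). Output: BLV

Answer: BLV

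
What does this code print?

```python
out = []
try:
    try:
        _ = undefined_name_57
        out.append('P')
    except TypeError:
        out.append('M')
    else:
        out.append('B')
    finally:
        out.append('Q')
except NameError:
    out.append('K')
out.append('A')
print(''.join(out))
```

Execution trace: 'Q' (finally) → 'K' (outer except NameError) → 'A' (after the try/except). Output: QKA

Answer: QKA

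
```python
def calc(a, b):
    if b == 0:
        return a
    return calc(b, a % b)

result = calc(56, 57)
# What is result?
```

calc(56, 57) -> calc(57, 56) -> calc(56, 1) -> calc(1, 0) -> 1

Answer: 1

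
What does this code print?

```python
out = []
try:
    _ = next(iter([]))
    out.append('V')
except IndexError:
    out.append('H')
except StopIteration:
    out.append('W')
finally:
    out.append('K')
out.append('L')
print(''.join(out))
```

Execution trace: 'W' (except StopIteration) → 'K' (finally) → 'L' (after the try/except). Output: WKL

Answer: WKL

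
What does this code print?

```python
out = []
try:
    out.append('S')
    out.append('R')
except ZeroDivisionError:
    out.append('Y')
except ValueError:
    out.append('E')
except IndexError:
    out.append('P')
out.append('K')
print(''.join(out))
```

Execution trace: 'S' (try body) → 'R' (try body, no exception) → 'K' (after the try/except). Output: SRK

Answer: SRK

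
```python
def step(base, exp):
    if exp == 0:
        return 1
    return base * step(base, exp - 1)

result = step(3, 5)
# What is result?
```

step(3, 5) = 3 * 3 * 3 * 3 * 3 = 243

Answer: 243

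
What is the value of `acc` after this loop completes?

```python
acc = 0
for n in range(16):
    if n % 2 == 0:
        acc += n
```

Sum of even numbers 0 to 15
`acc` takes the values: 0 → 2 → 6 → 12 → 20 → 30 → 42 → 56

Answer: 56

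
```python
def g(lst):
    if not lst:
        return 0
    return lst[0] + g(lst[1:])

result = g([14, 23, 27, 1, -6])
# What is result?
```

14 + 23 + 27 + 1 + (-6) + 0 = 59

Answer: 59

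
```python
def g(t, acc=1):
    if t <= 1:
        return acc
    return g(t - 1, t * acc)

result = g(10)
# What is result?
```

Accumulator trace (n, acc): (10, 1) -> (9, 10) -> (8, 90) -> (7, 720) -> (6, 5040) -> (5, 30240) -> (4, 151200) -> (3, 604800) -> (2, 1814400) -> (1, 3628800) -> return 3628800

Answer: 3628800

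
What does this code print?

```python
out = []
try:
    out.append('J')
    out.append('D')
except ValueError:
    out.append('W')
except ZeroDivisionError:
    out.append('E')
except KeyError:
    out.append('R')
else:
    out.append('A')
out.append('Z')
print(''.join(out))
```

Execution trace: 'J' (try body) → 'D' (try body, no exception) → 'A' (else) → 'Z' (after the try/except). Output: JDAZ

Answer: JDAZ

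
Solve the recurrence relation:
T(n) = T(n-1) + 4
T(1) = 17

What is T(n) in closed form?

Unrolling: T(n) = T(1) + 4·(n-1) = 17 + 4(n-1) = 4n + 13.

Answer: T(n) = 4n + 13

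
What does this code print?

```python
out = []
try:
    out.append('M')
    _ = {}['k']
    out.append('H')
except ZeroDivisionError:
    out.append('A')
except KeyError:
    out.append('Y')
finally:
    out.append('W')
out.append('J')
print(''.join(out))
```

Execution trace: 'M' (try body) → 'Y' (except KeyError) → 'W' (finally) → 'J' (after the try/except). Output: MYWJ

Answer: MYWJ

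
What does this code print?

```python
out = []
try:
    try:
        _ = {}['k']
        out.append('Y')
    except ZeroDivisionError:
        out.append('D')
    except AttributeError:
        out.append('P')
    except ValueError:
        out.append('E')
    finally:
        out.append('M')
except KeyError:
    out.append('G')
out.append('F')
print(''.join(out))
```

Execution trace: 'M' (inner finally) → 'G' (outer except KeyError) → 'F' (after the try/except). Output: MGF

Answer: MGF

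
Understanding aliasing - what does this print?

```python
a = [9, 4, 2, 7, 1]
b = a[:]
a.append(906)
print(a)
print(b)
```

Key concept: slice [:] creates copy.
Step by step:
`a = [9, 4, 2, 7, 1]` → a = [9, 4, 2, 7, 1]
`b = a[:]` → b = [9, 4, 2, 7, 1]
`a.append(906)` → a = [9, 4, 2, 7, 1, 906]
`print(a)` → prints [9, 4, 2, 7, 1, 906]
`print(b)` → prints [9, 4, 2, 7, 1]

Answer:
[9, 4, 2, 7, 1, 906]
[9, 4, 2, 7, 1]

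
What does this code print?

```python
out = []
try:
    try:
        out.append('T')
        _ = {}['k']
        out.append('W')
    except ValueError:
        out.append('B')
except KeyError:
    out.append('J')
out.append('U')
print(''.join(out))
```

Execution trace: 'T' (inner try body) → 'J' (outer except KeyError) → 'U' (after the try/except). Output: TJU

Answer: TJU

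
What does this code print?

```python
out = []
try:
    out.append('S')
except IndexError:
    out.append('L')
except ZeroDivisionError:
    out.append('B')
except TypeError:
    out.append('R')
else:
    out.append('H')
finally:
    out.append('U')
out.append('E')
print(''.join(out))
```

Execution trace: 'S' (try body, no exception) → 'H' (else) → 'U' (finally) → 'E' (after the try/except). Output: SHUE

Answer: SHUE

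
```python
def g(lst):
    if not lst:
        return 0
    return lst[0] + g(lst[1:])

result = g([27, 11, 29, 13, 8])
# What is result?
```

27 + 11 + 29 + 13 + 8 + 0 = 88

Answer: 88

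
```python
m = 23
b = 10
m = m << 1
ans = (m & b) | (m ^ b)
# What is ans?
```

Trace:
`m = 23` → m = 23
`b = 10` → b = 10
`m = m << 1` → m = 46
`ans = (m & b) | (m ^ b)` → ans = 46
So ans = 46

Answer: 46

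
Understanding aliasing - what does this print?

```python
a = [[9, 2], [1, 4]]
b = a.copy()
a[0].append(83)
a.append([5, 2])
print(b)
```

Key concept: shallow copy with nested lists.
Step by step:
`a = [[9, 2], [1, 4]]` → a = [[9, 2], [1, 4]]
`b = a.copy()` → b = [[9, 2], [1, 4]]
`a[0].append(83)` → a = [[9, 2, 83], [1, 4]]; b = [[9, 2, 83], [1, 4]]
`a.append([5, 2])` → a = [[9, 2, 83], [1, 4], [5, 2]]
`print(b)` → prints [[9, 2, 83], [1, 4]]

Answer: [[9, 2, 83], [1, 4]]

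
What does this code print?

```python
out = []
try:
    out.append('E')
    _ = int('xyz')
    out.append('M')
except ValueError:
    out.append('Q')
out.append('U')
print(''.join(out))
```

Execution trace: 'E' (try body) → 'Q' (except ValueError) → 'U' (after the try/except). Output: EQU

Answer: EQU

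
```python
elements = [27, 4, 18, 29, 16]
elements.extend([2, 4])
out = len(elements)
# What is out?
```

Trace:
`elements = [27, 4, 18, 29, 16]` → elements = [27, 4, 18, 29, 16]
`elements.extend([2, 4])` → elements = [27, 4, 18, 29, 16, 2, 4]
`out = len(elements)` → out = 7
So out = 7

Answer: 7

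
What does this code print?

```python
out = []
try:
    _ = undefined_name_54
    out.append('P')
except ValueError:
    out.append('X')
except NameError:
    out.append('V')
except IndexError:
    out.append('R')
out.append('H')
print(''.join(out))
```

Execution trace: 'V' (except NameError) → 'H' (after the try/except). Output: VH

Answer: VH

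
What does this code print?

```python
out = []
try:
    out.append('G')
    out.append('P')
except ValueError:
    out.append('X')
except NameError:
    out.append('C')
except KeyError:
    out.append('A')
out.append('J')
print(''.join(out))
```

Execution trace: 'G' (try body) → 'P' (try body, no exception) → 'J' (after the try/except). Output: GPJ

Answer: GPJ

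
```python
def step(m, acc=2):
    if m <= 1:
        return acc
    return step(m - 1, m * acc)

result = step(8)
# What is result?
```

Accumulator trace (n, acc): (8, 2) -> (7, 16) -> (6, 112) -> (5, 672) -> (4, 3360) -> (3, 13440) -> (2, 40320) -> (1, 80640) -> return 80640

Answer: 80640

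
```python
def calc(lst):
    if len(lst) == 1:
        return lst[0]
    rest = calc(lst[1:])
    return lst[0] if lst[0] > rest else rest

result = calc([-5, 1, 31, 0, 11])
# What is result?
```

Recursive max over [-5, 1, 31, 0, 11] = 31

Answer: 31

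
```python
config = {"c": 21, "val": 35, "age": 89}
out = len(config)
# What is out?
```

Trace:
`config = {"c": 21, "val": 35, "age": 89}` → config = {'c': 21, 'val': 35, 'age': 89}
`out = len(config)` → out = 3
So out = 3

Answer: 3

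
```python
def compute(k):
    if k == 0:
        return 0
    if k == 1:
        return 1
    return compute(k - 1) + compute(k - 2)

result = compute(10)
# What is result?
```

Build up from base cases: compute(0)=0, compute(1)=1, compute(2)=1, compute(3)=2, compute(4)=3, compute(5)=5, compute(6)=8, ..., compute(10)=55

Answer: 55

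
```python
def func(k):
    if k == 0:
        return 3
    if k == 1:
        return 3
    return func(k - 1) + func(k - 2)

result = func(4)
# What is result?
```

Build up from base cases: func(0)=3, func(1)=3, func(2)=6, func(3)=9, func(4)=15

Answer: 15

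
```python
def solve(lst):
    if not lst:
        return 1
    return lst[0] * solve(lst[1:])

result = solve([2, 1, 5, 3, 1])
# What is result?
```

Product over [2, 1, 5, 3, 1] = 2 * 1 * 5 * 3 * 1 = 30

Answer: 30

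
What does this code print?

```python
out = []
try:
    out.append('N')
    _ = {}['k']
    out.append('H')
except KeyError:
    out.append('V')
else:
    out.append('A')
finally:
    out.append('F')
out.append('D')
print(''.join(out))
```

Execution trace: 'N' (try body) → 'V' (except KeyError) → 'F' (finally) → 'D' (after the try/except). Output: NVFD

Answer: NVFD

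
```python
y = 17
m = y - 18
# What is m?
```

Trace:
`y = 17` → y = 17
`m = y - 18` → m = -1
So m = -1

Answer: -1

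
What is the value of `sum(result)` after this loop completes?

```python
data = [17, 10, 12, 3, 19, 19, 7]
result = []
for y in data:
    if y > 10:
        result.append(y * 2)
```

Sum of doubled values > 10
`result` takes the values: [] → [34] → [34, 24] → [34, 24, 38] → [34, 24, 38, 38]
So `sum(result)` = 134

Answer: 134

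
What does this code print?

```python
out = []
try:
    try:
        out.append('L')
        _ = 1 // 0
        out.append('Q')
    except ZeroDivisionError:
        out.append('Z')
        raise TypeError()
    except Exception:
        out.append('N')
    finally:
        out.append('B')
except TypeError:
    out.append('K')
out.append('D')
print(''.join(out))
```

Execution trace: 'L' (inner try body) → 'Z' (inner except ZeroDivisionError) → 'B' (inner finally) → 'K' (outer except TypeError) → 'D' (after the try/except). Output: LZBKD

Answer: LZBKD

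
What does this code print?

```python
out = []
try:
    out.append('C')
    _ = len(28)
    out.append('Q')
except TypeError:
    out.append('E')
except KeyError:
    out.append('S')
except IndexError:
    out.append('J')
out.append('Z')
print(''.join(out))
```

Execution trace: 'C' (try body) → 'E' (except TypeError) → 'Z' (after the try/except). Output: CEZ

Answer: CEZ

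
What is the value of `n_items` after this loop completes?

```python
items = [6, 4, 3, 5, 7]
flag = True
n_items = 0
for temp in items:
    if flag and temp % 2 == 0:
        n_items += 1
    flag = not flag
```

Count even values at even positions
`n_items` takes the values: 0 → 1

Answer: 1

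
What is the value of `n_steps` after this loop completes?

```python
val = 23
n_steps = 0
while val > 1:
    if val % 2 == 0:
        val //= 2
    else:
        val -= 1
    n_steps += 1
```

Steps to reduce 23 to 1
`n_steps` takes the values: 0 → 1 → 2 → 3 → 4 → 5 → 6 → 7

Answer: 7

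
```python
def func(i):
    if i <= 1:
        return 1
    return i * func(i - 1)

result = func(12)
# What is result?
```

func(12) = 12 * 11 * 10 * 9 * 8 * 7 * 6 * 5 * 4 * 3 * 2 * 1 = 479001600

Answer: 479001600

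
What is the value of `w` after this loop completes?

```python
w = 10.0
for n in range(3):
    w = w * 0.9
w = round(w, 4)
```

Exponential decay: 10.0 * 0.9^3
`w` takes the values: 10.0 → 9.0 → 8.1 → 7.29

Answer: 7.29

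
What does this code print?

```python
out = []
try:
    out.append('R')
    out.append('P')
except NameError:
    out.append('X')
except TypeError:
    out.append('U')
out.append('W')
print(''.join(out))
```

Execution trace: 'R' (try body) → 'P' (try body, no exception) → 'W' (after the try/except). Output: RPW

Answer: RPW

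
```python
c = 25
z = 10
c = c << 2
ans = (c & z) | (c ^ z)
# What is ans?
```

Trace:
`c = 25` → c = 25
`z = 10` → z = 10
`c = c << 2` → c = 100
`ans = (c & z) | (c ^ z)` → ans = 110
So ans = 110

Answer: 110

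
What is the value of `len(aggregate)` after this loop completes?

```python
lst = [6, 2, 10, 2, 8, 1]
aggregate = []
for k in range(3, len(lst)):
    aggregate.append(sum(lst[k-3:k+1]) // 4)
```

Number of 4-element averages
`aggregate` takes the values: [] → [5] → [5, 5] → [5, 5, 5]
So `len(aggregate)` = 3

Answer: 3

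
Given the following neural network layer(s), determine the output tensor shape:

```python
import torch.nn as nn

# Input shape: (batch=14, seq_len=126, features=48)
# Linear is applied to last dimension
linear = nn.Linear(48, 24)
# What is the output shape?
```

Input: (14, 126, 48) -> Output: (14, 126, 24)

Answer: (14, 126, 24)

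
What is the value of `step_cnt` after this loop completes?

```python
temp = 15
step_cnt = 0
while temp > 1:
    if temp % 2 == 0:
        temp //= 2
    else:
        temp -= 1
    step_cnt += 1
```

Steps to reduce 15 to 1
`step_cnt` takes the values: 0 → 1 → 2 → 3 → 4 → 5 → 6

Answer: 6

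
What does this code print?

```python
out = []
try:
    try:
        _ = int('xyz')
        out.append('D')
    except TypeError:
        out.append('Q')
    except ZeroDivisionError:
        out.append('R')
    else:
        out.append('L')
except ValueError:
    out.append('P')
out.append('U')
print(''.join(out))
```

Execution trace: 'P' (outer except ValueError) → 'U' (after the try/except). Output: PU

Answer: PU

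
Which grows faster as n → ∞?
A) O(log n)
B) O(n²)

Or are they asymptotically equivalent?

O(log n) vs O(n²): Higher order terms dominate.

Answer: B) O(n²) grows faster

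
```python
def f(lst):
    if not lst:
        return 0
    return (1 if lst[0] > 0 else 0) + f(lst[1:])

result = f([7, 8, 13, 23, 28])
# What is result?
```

Count of positive elements in [7, 8, 13, 23, 28] = 5

Answer: 5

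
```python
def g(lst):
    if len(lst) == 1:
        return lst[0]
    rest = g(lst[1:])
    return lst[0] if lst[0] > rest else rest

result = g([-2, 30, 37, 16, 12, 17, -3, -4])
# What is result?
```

Recursive max over [-2, 30, 37, 16, 12, 17, -3, -4] = 37

Answer: 37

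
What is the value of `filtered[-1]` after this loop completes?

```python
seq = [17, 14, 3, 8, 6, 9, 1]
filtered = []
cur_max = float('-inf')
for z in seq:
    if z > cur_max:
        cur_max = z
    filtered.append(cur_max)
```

Running max ends at 17
`filtered` takes the values: [] → [17] → [17, 17] → [17, 17, 17] → [17, 17, 17, 17] → [17, 17, 17, 17, 17] → [17, 17, 17, 17, 17, 17] → [17, 17, 17, 17, 17, 17, 17]
So `filtered[-1]` = 17

Answer: 17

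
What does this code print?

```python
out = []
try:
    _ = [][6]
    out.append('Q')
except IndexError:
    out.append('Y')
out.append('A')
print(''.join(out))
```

Execution trace: 'Y' (except IndexError) → 'A' (after the try/except). Output: YA

Answer: YA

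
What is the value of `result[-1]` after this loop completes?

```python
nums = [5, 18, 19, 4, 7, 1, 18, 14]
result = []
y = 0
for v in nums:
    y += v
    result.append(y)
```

Cumulative sum ends at 86
`result` takes the values: [] → [5] → [5, 23] → [5, 23, 42] → [5, 23, 42, 46] → [5, 23, 42, 46, 53] → [5, 23, 42, 46, 53, 54] → [5, 23, 42, 46, 53, 54, 72] → [5, 23, 42, 46, 53, 54, 72, 86]
So `result[-1]` = 86

Answer: 86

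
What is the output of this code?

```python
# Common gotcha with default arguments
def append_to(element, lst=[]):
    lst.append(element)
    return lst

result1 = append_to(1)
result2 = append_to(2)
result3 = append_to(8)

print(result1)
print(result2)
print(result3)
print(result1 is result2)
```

Key concept: mutable default argument gotcha.
Step by step:
`result1 = append_to(1)` → result1 = [1]
`result2 = append_to(2)` → result1 = [1, 2] (same object as result2); result2 = [1, 2] (same object as result1)
`result3 = append_to(8)` → result1 = [1, 2, 8] (same object as result2, result3); result2 = [1, 2, 8] (same object as result1, result3); result3 = [1, 2, 8] (same object as result1, result2)
`print(result1)` → prints [1, 2, 8]
`print(result2)` → prints [1, 2, 8]
`print(result3)` → prints [1, 2, 8]
`print(result1 is result2)` → prints True

Answer:
[1, 2, 8]
[1, 2, 8]
[1, 2, 8]
True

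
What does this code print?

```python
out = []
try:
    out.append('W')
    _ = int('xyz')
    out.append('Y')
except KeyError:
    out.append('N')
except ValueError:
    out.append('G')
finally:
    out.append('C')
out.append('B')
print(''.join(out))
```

Execution trace: 'W' (try body) → 'G' (except ValueError) → 'C' (finally) → 'B' (after the try/except). Output: WGCB

Answer: WGCB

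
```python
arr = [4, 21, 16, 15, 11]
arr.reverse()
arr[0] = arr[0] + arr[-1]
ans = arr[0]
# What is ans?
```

Trace:
`arr = [4, 21, 16, 15, 11]` → arr = [4, 21, 16, 15, 11]
`arr.reverse()` → arr = [11, 15, 16, 21, 4]
`arr[0] = arr[0] + arr[-1]` → arr = [15, 15, 16, 21, 4]
`ans = arr[0]` → ans = 15
So ans = 15

Answer: 15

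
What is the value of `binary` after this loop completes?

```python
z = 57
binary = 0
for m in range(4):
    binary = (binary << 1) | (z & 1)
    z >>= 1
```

Reverse lowest 4 bits of 57
`binary` takes the values: 0 → 1 → 2 → 4 → 9

Answer: 9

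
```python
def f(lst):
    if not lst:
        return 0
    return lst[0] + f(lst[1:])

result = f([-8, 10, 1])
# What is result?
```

(-8) + 10 + 1 + 0 = 3

Answer: 3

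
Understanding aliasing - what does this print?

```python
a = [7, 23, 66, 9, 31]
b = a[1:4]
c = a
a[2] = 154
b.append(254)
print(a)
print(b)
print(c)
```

Key concept: slice vs alias.
Step by step:
`a = [7, 23, 66, 9, 31]` → a = [7, 23, 66, 9, 31]
`b = a[1:4]` → b = [23, 66, 9]
`c = a` → c = [7, 23, 66, 9, 31] (same object as a)
`a[2] = 154` → a = [7, 23, 154, 9, 31] (same object as c); c = [7, 23, 154, 9, 31] (same object as a)
`b.append(254)` → b = [23, 66, 9, 254]
`print(a)` → prints [7, 23, 154, 9, 31]
`print(b)` → prints [23, 66, 9, 254]
`print(c)` → prints [7, 23, 154, 9, 31]

Answer:
[7, 23, 154, 9, 31]
[23, 66, 9, 254]
[7, 23, 154, 9, 31]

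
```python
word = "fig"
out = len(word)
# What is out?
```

Trace:
`word = "fig"` → word = 'fig'
`out = len(word)` → out = 3
So out = 3

Answer: 3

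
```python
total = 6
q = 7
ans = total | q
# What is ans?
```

Trace:
`total = 6` → total = 6
`q = 7` → q = 7
`ans = total | q` → ans = 7
So ans = 7

Answer: 7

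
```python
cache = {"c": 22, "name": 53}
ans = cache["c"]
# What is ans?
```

Trace:
`cache = {"c": 22, "name": 53}` → cache = {'c': 22, 'name': 53}
`ans = cache["c"]` → ans = 22
So ans = 22

Answer: 22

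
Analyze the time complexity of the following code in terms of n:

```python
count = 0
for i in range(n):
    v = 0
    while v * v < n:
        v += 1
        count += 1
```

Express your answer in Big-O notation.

Each loop level contributes: n × √n. Multiplying the contributions gives O(n√n).

Answer: O(n√n)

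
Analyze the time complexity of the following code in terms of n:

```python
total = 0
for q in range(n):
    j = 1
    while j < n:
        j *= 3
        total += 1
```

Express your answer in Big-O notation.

Each loop level contributes: n × log n. Multiplying the contributions gives O(n log n).

Answer: O(n log n)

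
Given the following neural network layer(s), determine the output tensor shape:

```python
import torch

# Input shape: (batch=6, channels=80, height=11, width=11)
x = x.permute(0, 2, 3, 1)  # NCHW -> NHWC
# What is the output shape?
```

Input: (6, 80, 11, 11) -> Output: (6, 11, 11, 80)

Answer: (6, 11, 11, 80)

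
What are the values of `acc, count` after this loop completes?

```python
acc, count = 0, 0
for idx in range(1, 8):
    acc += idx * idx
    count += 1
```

Sum of squares and count
`acc, count` takes the values: (0, 0) → (1, 0) → (1, 1) → (5, 1) → (5, 2) → (14, 2) → (14, 3) → (30, 3) → (30, 4) → (55, 4) → (55, 5) → (91, 5) → (91, 6) → (140, 6) → (140, 7)

Answer: 140, 7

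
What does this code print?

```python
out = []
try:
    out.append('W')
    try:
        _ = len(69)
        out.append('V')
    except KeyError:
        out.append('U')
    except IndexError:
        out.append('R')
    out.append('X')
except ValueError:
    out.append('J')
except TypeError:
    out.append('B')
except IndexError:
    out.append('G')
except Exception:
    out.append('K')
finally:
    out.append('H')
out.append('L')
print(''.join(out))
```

Execution trace: 'W' (try body) → 'B' (except TypeError) → 'H' (finally) → 'L' (after the try/except). Output: WBHL

Answer: WBHL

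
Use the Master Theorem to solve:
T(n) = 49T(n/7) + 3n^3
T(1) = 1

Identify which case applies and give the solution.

a=49, b=7, f(n)=3n^3. log_7(49) = 2. Since c=3 > 2 and the regularity condition holds (49(n/7)^3 = (49/7^3)n^3 with 49/7^3 < 1), Case 3 applies: T(n) = Θ(f(n)) = O(n^3).

Answer: O(n^3) - Case 3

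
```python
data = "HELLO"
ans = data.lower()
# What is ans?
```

Trace:
`data = "HELLO"` → data = 'HELLO'
`ans = data.lower()` → ans = 'hello'
So ans = 'hello'

Answer: 'hello'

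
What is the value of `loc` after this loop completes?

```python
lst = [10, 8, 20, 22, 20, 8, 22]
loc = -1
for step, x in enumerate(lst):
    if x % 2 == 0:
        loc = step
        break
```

First even number index in [10, 8, 20, 22, 20, 8, 22]
`loc` takes the values: -1 → 0

Answer: 0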